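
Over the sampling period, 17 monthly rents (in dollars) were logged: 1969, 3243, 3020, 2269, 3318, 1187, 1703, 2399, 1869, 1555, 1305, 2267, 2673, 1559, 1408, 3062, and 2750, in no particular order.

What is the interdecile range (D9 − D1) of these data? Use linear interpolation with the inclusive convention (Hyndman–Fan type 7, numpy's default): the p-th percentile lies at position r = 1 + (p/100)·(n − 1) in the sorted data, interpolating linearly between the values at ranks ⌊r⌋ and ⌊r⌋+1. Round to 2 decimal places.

1767.60

Sorted: 1187, 1305, 1408, 1555, 1559, 1703, 1869, 1969, 2267, 2269, 2399, 2673, 2750, 3020, 3062, 3243, 3318.
n = 17.
P10: r = 2.6; ranks 2–3 are 1305, 1408; interpolating gives 1366.8.
P90: r = 15.4; ranks 15–16 are 3062, 3243; interpolating gives 3134.4.
Difference: 3134.4 − 1366.8 = 1767.6.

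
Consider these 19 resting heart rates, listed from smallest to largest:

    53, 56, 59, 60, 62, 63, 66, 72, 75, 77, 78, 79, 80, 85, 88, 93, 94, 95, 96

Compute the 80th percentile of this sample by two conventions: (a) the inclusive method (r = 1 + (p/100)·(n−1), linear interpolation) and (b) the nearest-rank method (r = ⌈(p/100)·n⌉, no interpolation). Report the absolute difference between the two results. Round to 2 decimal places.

3.00

n = 19.
(a) r = 15.4; between ranks 15 (88) and 16 (93): 90.
(b) the nearest-rank method: rank 16 → 93.
|90 − 93| = 3.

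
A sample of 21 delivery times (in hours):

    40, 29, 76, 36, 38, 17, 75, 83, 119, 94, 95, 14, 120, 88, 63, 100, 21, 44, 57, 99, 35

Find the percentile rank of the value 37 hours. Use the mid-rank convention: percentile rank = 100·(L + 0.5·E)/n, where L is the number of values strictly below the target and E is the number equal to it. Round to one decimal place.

Sorted: 14, 17, 21, 29, 35, 36, 38, 40, 44, 57, 63, 75, 76, 83, 88, 94, 95, 99, 100, 119, 120.
Count below 37: L = 6; count equal: E = 0; n = 21.
Percentile rank = 100·(6 + 0.5·0)/21 = 100·6/21 = 28.57.

28.6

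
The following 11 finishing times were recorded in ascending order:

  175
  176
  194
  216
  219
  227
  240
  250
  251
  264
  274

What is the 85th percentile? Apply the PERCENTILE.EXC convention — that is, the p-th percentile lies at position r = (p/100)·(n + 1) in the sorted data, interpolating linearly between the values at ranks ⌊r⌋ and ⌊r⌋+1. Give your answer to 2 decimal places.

266.00

n = 11.
r = (85/100)·(11 + 1) = 10.2.
Rank 10 is 264 and rank 11 is 274.
Interpolate: 264 + 0.2·(274 − 264) = 264 + 0.2·10 = 266.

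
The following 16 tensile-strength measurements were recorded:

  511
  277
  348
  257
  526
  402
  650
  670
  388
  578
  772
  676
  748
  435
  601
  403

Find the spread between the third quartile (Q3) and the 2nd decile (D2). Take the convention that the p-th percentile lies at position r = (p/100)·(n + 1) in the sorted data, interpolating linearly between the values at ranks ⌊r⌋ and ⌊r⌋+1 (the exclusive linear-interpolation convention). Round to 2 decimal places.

301.00

Sorted: 257, 277, 348, 388, 402, 403, 435, 511, 526, 578, 601, 650, 670, 676, 748, 772.
n = 16.
P20: r = 3.4; ranks 3–4 are 348, 388; interpolating gives 364.
P75: r = 12.75; ranks 12–13 are 650, 670; interpolating gives 665.
Difference: 665 − 364 = 301.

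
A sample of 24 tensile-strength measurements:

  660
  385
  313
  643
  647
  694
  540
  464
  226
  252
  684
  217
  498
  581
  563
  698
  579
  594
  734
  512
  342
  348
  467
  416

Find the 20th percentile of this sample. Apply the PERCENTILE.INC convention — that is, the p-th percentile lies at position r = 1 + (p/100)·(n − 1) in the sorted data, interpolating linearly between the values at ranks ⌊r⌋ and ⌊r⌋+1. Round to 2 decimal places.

Sorted: 217, 226, 252, 313, 342, 348, 385, 416, 464, 467, 498, 512, 540, 563, 579, 581, 594, 643, 647, 660, 684, 694, 698, 734.
n = 24.
r = 1 + (20/100)·(24 − 1) = 1 + 4.6 = 5.6.
Rank 5 is 342 and rank 6 is 348.
Interpolate: 342 + 0.6·(348 − 342) = 342 + 0.6·6 = 345.6.

345.60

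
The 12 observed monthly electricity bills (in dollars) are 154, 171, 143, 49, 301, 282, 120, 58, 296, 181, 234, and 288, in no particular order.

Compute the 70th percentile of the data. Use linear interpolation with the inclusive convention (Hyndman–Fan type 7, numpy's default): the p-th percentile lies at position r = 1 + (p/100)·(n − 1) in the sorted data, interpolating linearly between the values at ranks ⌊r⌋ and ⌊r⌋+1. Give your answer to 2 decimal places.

Sorted: 49, 58, 120, 143, 154, 171, 181, 234, 282, 288, 296, 301.
n = 12.
r = 1 + (70/100)·(12 − 1) = 1 + 7.7 = 8.7.
Rank 8 is 234 and rank 9 is 282.
Interpolate: 234 + 0.7·(282 − 234) = 234 + 0.7·48 = 267.6.

267.60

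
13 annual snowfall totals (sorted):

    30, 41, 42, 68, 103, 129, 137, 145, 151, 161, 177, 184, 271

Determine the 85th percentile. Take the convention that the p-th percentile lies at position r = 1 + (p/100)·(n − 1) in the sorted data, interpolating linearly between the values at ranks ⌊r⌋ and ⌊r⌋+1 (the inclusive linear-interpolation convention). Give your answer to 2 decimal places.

n = 13.
r = 1 + (85/100)·(13 − 1) = 1 + 10.2 = 11.2.
Rank 11 is 177 and rank 12 is 184.
Interpolate: 177 + 0.2·(184 − 177) = 177 + 0.2·7 = 178.4.

178.40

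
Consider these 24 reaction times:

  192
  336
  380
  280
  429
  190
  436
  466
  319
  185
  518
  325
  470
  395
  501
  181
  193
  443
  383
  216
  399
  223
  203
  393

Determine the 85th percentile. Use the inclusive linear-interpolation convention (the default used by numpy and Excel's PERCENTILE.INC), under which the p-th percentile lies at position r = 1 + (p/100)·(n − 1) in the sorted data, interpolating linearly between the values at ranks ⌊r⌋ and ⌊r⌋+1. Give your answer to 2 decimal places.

455.65

Sorted: 181, 185, 190, 192, 193, 203, 216, 223, 280, 319, 325, 336, 380, 383, 393, 395, 399, 429, 436, 443, 466, 470, 501, 518.
n = 24.
r = 1 + (85/100)·(24 − 1) = 1 + 19.55 = 20.55.
Rank 20 is 443 and rank 21 is 466.
Interpolate: 443 + 0.55·(466 − 443) = 443 + 0.55·23 = 455.65.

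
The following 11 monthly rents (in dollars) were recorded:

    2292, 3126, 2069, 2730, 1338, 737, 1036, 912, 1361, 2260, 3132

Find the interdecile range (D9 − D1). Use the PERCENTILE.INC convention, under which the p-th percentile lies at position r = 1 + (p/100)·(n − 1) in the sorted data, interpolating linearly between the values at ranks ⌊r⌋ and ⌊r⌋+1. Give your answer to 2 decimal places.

Sorted: 737, 912, 1036, 1338, 1361, 2069, 2260, 2292, 2730, 3126, 3132.
n = 11.
P10: r = 2 (integer) → 912.
P90: r = 10 (integer) → 3126.
Difference: 3126 − 912 = 2214.

2214.00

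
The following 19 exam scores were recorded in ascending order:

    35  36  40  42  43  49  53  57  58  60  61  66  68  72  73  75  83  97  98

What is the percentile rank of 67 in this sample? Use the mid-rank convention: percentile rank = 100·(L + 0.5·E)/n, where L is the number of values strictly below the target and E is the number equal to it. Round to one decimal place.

Count below 67: L = 12; count equal: E = 0; n = 19.
Percentile rank = 100·(12 + 0.5·0)/19 = 100·12/19 = 63.16.

63.2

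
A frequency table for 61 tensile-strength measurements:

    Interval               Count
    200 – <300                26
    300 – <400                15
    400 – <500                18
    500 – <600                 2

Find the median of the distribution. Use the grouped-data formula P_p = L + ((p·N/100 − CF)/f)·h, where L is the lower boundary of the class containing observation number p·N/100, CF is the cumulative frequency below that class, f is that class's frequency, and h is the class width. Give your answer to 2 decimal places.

N = 61; target position k = 50/100 · 61 = 30.5.
Cumulative frequencies: 26, 41, 59, 61.
Observation 30.5 falls in the class 300 – <400.
L = 300, CF = 26, f = 15, h = 100.
P50 = 300 + ((30.5 − 26)/15)·100 = 300 + 30 = 330.

330.00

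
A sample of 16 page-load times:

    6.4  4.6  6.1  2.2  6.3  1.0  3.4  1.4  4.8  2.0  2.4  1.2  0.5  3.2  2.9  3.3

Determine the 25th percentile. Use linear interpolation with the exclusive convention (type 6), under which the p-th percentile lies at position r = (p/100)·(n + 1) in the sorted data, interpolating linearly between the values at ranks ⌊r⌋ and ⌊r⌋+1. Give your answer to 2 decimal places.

Sorted: 0.5, 1.0, 1.2, 1.4, 2.0, 2.2, 2.4, 2.9, 3.2, 3.3, 3.4, 4.6, 4.8, 6.1, 6.3, 6.4.
n = 16.
r = (25/100)·(16 + 1) = 4.25.
Rank 4 is 1.4 and rank 5 is 2.0.
Interpolate: 1.4 + 0.25·(2.0 − 1.4) = 1.4 + 0.25·0.6 = 1.55.

1.55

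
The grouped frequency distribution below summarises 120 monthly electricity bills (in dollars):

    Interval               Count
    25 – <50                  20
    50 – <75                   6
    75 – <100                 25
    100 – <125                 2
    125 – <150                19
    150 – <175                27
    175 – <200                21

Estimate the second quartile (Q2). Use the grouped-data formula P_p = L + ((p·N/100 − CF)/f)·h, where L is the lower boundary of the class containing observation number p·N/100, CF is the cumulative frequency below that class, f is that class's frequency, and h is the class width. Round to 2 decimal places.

134.21

N = 120; target position k = 50/100 · 120 = 60.
Cumulative frequencies: 20, 26, 51, 53, 72, 99, 120.
Observation 60 falls in the class 125 – <150.
L = 125, CF = 53, f = 19, h = 25.
P50 = 125 + ((60 − 53)/19)·25 = 125 + 9.21053 = 134.211.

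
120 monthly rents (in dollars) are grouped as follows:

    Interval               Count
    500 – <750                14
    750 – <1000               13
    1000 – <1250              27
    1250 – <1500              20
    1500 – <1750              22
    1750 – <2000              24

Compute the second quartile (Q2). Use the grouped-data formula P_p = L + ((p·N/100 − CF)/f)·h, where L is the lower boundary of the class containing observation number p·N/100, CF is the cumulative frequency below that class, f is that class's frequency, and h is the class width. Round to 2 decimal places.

N = 120; target position k = 50/100 · 120 = 60.
Cumulative frequencies: 14, 27, 54, 74, 96, 120.
Observation 60 falls in the class 1250 – <1500.
L = 1250, CF = 54, f = 20, h = 250.
P50 = 1250 + ((60 − 54)/20)·250 = 1250 + 75 = 1325.

1325.00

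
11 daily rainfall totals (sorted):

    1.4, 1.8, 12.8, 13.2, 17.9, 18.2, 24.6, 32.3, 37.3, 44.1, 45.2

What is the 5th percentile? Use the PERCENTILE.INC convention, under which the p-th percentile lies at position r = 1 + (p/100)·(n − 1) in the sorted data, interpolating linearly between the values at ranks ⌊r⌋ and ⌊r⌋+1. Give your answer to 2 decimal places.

n = 11.
r = 1 + (5/100)·(11 − 1) = 1 + 0.5 = 1.5.
Rank 1 is 1.4 and rank 2 is 1.8.
Interpolate: 1.4 + 0.5·(1.8 − 1.4) = 1.4 + 0.5·0.4 = 1.6.

1.60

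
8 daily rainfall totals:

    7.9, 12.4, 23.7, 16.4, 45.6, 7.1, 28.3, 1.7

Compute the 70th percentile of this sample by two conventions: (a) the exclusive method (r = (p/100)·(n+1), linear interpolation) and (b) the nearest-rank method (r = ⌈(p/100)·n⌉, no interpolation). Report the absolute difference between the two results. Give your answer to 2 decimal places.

Sorted: 1.7, 7.1, 7.9, 12.4, 16.4, 23.7, 28.3, 45.6.
n = 8.
(a) r = 6.3; between ranks 6 (23.7) and 7 (28.3): 25.08.
(b) the nearest-rank method: rank 6 → 23.7.
|25.08 − 23.7| = 1.38.

1.38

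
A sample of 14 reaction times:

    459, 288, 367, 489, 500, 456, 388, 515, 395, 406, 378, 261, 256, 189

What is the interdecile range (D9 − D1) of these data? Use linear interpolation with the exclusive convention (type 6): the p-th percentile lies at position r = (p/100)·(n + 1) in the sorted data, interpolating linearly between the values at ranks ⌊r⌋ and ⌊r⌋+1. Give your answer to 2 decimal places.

285.00

Sorted: 189, 256, 261, 288, 367, 378, 388, 395, 406, 456, 459, 489, 500, 515.
n = 14.
P10: r = 1.5; ranks 1–2 are 189, 256; interpolating gives 222.5.
P90: r = 13.5; ranks 13–14 are 500, 515; interpolating gives 507.5.
Difference: 507.5 − 222.5 = 285.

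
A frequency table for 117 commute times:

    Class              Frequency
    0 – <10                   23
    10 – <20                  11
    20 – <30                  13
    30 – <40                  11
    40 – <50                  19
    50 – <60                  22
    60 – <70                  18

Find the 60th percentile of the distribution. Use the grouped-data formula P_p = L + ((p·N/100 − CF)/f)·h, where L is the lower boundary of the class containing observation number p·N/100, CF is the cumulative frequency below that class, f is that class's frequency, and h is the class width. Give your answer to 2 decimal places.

46.42

N = 117; target position k = 60/100 · 117 = 70.2.
Cumulative frequencies: 23, 34, 47, 58, 77, 99, 117.
Observation 70.2 falls in the class 40 – <50.
L = 40, CF = 58, f = 19, h = 10.
P60 = 40 + ((70.2 − 58)/19)·10 = 40 + 6.42105 = 46.4211.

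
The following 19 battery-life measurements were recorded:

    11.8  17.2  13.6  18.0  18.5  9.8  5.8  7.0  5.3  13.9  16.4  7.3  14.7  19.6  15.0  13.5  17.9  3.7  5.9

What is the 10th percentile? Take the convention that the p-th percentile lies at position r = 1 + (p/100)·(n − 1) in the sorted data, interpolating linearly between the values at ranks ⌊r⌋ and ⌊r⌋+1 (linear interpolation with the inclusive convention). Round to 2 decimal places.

Sorted: 3.7, 5.3, 5.8, 5.9, 7.0, 7.3, 9.8, 11.8, 13.5, 13.6, 13.9, 14.7, 15.0, 16.4, 17.2, 17.9, 18.0, 18.5, 19.6.
n = 19.
r = 1 + (10/100)·(19 − 1) = 1 + 1.8 = 2.8.
Rank 2 is 5.3 and rank 3 is 5.8.
Interpolate: 5.3 + 0.8·(5.8 − 5.3) = 5.3 + 0.8·0.5 = 5.7.

5.70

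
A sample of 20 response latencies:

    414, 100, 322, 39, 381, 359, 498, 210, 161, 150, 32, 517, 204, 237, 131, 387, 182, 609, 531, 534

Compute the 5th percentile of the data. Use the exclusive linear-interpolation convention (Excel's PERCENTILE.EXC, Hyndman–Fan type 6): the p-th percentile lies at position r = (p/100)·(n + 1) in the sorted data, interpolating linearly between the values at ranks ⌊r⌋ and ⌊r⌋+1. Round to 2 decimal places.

32.35

Sorted: 32, 39, 100, 131, 150, 161, 182, 204, 210, 237, 322, 359, 381, 387, 414, 498, 517, 531, 534, 609.
n = 20.
r = (5/100)·(20 + 1) = 1.05.
Rank 1 is 32 and rank 2 is 39.
Interpolate: 32 + 0.05·(39 − 32) = 32 + 0.05·7 = 32.35.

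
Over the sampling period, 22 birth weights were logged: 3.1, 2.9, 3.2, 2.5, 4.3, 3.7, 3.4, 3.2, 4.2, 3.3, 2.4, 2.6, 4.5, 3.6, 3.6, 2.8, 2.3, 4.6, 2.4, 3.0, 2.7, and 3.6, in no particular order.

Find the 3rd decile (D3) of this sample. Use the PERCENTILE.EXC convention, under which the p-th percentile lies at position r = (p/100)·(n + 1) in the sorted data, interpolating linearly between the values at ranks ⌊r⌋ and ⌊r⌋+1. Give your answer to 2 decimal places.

2.79

Sorted: 2.3, 2.4, 2.4, 2.5, 2.6, 2.7, 2.8, 2.9, 3.0, 3.1, 3.2, 3.2, 3.3, 3.4, 3.6, 3.6, 3.6, 3.7, 4.2, 4.3, 4.5, 4.6.
n = 22.
r = (30/100)·(22 + 1) = 6.9.
Rank 6 is 2.7 and rank 7 is 2.8.
Interpolate: 2.7 + 0.9·(2.8 − 2.7) = 2.7 + 0.9·0.1 = 2.79.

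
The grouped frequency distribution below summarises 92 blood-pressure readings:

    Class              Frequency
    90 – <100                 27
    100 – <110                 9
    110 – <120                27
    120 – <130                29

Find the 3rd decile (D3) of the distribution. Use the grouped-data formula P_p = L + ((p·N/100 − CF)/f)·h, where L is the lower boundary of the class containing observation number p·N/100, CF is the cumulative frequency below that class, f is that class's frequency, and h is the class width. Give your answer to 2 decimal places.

N = 92; target position k = 30/100 · 92 = 27.6.
Cumulative frequencies: 27, 36, 63, 92.
Observation 27.6 falls in the class 100 – <110.
L = 100, CF = 27, f = 9, h = 10.
P30 = 100 + ((27.6 − 27)/9)·10 = 100 + 0.666667 = 100.667.

100.67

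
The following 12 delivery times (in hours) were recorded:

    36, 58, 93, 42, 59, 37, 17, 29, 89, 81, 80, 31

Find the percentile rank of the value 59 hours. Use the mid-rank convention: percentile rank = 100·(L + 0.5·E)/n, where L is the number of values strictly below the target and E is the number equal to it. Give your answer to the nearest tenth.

62.5

Sorted: 17, 29, 31, 36, 37, 42, 58, 59, 80, 81, 89, 93.
Count below 59: L = 7; count equal: E = 1; n = 12.
Percentile rank = 100·(7 + 0.5·1)/12 = 100·7.5/12 = 62.5.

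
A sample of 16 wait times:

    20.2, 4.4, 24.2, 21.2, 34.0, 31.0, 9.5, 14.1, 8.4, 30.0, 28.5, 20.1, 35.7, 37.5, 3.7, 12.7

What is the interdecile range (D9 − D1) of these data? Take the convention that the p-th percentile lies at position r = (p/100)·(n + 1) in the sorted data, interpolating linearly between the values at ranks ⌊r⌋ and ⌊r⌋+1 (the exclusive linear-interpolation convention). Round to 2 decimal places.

Sorted: 3.7, 4.4, 8.4, 9.5, 12.7, 14.1, 20.1, 20.2, 21.2, 24.2, 28.5, 30.0, 31.0, 34.0, 35.7, 37.5.
n = 16.
P10: r = 1.7; ranks 1–2 are 3.7, 4.4; interpolating gives 4.19.
P90: r = 15.3; ranks 15–16 are 35.7, 37.5; interpolating gives 36.24.
Difference: 36.24 − 4.19 = 32.05.

32.05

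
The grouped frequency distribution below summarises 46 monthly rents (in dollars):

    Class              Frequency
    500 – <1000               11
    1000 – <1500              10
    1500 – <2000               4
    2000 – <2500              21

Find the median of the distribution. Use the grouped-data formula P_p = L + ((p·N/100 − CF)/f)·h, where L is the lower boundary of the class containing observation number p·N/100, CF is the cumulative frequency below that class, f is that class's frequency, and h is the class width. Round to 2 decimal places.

N = 46; target position k = 50/100 · 46 = 23.
Cumulative frequencies: 11, 21, 25, 46.
Observation 23 falls in the class 1500 – <2000.
L = 1500, CF = 21, f = 4, h = 500.
P50 = 1500 + ((23 − 21)/4)·500 = 1500 + 250 = 1750.

1750.00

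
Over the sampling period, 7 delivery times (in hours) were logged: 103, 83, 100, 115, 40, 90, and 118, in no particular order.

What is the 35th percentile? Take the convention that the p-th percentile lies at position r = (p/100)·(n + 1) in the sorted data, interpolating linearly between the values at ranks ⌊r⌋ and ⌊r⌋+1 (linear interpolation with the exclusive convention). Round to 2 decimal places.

88.60

Sorted: 40, 83, 90, 100, 103, 115, 118.
n = 7.
r = (35/100)·(7 + 1) = 2.8.
Rank 2 is 83 and rank 3 is 90.
Interpolate: 83 + 0.8·(90 − 83) = 83 + 0.8·7 = 88.6.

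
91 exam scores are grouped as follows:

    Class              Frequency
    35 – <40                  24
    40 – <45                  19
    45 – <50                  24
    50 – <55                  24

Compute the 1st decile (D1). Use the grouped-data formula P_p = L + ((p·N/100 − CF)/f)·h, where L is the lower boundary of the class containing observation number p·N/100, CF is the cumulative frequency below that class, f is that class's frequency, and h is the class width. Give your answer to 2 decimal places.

N = 91; target position k = 10/100 · 91 = 9.1.
Cumulative frequencies: 24, 43, 67, 91.
Observation 9.1 falls in the class 35 – <40.
L = 35, CF = 0, f = 24, h = 5.
P10 = 35 + ((9.1 − 0)/24)·5 = 35 + 1.89583 = 36.8958.

36.90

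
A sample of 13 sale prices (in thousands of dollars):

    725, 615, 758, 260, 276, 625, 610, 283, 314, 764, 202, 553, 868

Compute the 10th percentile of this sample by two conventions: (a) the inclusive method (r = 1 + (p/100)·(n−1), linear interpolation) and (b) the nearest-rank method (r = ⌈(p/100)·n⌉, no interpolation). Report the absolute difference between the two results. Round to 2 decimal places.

Sorted: 202, 260, 276, 283, 314, 553, 610, 615, 625, 725, 758, 764, 868.
n = 13.
(a) r = 2.2; between ranks 2 (260) and 3 (276): 263.2.
(b) the nearest-rank method: rank 2 → 260.
|263.2 − 260| = 3.2.

3.20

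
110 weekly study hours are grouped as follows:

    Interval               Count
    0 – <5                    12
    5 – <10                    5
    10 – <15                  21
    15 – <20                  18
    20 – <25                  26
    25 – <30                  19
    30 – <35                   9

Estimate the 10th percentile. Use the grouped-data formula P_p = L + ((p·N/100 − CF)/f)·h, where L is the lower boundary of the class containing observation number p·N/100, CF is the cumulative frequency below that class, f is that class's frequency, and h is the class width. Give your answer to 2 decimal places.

N = 110; target position k = 10/100 · 110 = 11.
Cumulative frequencies: 12, 17, 38, 56, 82, 101, 110.
Observation 11 falls in the class 0 – <5.
L = 0, CF = 0, f = 12, h = 5.
P10 = 0 + ((11 − 0)/12)·5 = 0 + 4.58333 = 4.58333.

4.58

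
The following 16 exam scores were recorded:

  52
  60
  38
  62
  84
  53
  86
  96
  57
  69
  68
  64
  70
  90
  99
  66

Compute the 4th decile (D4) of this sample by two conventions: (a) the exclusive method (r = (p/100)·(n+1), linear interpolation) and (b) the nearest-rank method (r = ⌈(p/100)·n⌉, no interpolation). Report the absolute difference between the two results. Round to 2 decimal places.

0.40

Sorted: 38, 52, 53, 57, 60, 62, 64, 66, 68, 69, 70, 84, 86, 90, 96, 99.
n = 16.
(a) r = 6.8; between ranks 6 (62) and 7 (64): 63.6.
(b) the nearest-rank method: rank 7 → 64.
|63.6 − 64| = 0.4.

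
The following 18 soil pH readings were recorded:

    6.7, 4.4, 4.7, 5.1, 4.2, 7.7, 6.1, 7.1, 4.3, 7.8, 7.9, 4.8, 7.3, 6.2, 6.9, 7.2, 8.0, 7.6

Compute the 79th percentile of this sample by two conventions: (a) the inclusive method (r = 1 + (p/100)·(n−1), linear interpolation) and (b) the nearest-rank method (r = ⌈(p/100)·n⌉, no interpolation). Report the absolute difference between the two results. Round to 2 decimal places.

Sorted: 4.2, 4.3, 4.4, 4.7, 4.8, 5.1, 6.1, 6.2, 6.7, 6.9, 7.1, 7.2, 7.3, 7.6, 7.7, 7.8, 7.9, 8.0.
n = 18.
(a) r = 14.43; between ranks 14 (7.6) and 15 (7.7): 7.643.
(b) the nearest-rank method: rank 15 → 7.7.
|7.643 − 7.7| = 0.057.

0.06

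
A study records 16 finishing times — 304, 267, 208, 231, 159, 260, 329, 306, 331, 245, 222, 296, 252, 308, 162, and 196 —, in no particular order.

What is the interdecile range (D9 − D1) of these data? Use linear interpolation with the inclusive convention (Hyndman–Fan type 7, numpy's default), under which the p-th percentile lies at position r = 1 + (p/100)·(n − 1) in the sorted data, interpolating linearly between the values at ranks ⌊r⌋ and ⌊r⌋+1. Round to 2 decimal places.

Sorted: 159, 162, 196, 208, 222, 231, 245, 252, 260, 267, 296, 304, 306, 308, 329, 331.
n = 16.
P10: r = 2.5; ranks 2–3 are 162, 196; interpolating gives 179.
P90: r = 14.5; ranks 14–15 are 308, 329; interpolating gives 318.5.
Difference: 318.5 − 179 = 139.5.

139.50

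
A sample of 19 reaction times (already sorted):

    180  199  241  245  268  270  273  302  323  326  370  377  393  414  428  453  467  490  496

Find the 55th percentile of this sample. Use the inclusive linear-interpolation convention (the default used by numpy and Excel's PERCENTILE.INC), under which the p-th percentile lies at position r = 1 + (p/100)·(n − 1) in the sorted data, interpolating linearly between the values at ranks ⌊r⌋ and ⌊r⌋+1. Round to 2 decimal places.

n = 19.
r = 1 + (55/100)·(19 − 1) = 1 + 9.9 = 10.9.
Rank 10 is 326 and rank 11 is 370.
Interpolate: 326 + 0.9·(370 − 326) = 326 + 0.9·44 = 365.6.

365.60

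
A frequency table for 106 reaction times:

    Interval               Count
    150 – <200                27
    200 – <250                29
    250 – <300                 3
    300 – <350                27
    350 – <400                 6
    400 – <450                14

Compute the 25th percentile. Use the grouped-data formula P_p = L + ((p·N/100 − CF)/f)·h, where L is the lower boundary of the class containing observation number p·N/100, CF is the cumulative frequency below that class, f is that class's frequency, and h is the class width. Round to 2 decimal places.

N = 106; target position k = 25/100 · 106 = 26.5.
Cumulative frequencies: 27, 56, 59, 86, 92, 106.
Observation 26.5 falls in the class 150 – <200.
L = 150, CF = 0, f = 27, h = 50.
P25 = 150 + ((26.5 − 0)/27)·50 = 150 + 49.0741 = 199.074.

199.07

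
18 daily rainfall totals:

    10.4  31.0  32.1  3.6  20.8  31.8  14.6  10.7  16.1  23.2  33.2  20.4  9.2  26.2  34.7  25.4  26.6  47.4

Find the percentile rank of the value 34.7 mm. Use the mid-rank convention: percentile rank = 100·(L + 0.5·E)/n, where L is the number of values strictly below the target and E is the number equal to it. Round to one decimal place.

Sorted: 3.6, 9.2, 10.4, 10.7, 14.6, 16.1, 20.4, 20.8, 23.2, 25.4, 26.2, 26.6, 31.0, 31.8, 32.1, 33.2, 34.7, 47.4.
Count below 34.7: L = 16; count equal: E = 1; n = 18.
Percentile rank = 100·(16 + 0.5·1)/18 = 100·16.5/18 = 91.67.

91.7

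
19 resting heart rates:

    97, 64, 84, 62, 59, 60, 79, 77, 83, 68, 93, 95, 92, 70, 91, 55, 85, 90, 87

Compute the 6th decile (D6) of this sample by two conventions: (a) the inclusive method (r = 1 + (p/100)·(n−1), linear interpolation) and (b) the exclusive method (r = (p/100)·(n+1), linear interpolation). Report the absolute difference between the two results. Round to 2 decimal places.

0.20

Sorted: 55, 59, 60, 62, 64, 68, 70, 77, 79, 83, 84, 85, 87, 90, 91, 92, 93, 95, 97.
n = 19.
(a) r = 11.8; between ranks 11 (84) and 12 (85): 84.8.
(b) r = 12 → value at rank 12 = 85.
|84.8 − 85| = 0.2.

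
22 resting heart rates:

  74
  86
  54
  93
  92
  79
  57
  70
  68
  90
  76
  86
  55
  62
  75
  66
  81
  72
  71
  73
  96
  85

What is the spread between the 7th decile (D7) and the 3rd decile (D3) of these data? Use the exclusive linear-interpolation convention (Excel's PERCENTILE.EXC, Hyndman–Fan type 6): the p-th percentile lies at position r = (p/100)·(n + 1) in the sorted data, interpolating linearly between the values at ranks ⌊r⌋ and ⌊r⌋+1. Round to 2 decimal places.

15.30

Sorted: 54, 55, 57, 62, 66, 68, 70, 71, 72, 73, 74, 75, 76, 79, 81, 85, 86, 86, 90, 92, 93, 96.
n = 22.
P30: r = 6.9; ranks 6–7 are 68, 70; interpolating gives 69.8.
P70: r = 16.1; ranks 16–17 are 85, 86; interpolating gives 85.1.
Difference: 85.1 − 69.8 = 15.3.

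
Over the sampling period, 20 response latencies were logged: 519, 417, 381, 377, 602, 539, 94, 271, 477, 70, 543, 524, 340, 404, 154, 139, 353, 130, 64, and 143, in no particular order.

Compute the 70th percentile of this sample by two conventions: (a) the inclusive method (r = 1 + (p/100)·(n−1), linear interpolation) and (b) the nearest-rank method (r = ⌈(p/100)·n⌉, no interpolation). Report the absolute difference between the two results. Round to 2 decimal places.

Sorted: 64, 70, 94, 130, 139, 143, 154, 271, 340, 353, 377, 381, 404, 417, 477, 519, 524, 539, 543, 602.
n = 20.
(a) r = 14.3; between ranks 14 (417) and 15 (477): 435.
(b) the nearest-rank method: rank 14 → 417.
|435 − 417| = 18.

18.00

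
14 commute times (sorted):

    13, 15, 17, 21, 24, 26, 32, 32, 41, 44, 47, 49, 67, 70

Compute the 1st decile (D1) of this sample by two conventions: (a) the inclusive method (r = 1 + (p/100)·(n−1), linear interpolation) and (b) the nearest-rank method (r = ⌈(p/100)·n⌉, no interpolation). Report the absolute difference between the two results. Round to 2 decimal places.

0.60

n = 14.
(a) r = 2.3; between ranks 2 (15) and 3 (17): 15.6.
(b) the nearest-rank method: rank 2 → 15.
|15.6 − 15| = 0.6.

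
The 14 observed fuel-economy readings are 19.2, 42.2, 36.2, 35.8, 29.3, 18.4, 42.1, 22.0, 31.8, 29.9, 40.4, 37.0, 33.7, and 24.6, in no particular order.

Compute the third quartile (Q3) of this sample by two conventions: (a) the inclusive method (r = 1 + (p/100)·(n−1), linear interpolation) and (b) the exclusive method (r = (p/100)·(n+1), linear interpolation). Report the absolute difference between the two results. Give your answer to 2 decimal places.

Sorted: 18.4, 19.2, 22.0, 24.6, 29.3, 29.9, 31.8, 33.7, 35.8, 36.2, 37.0, 40.4, 42.1, 42.2.
n = 14.
(a) r = 10.75; between ranks 10 (36.2) and 11 (37.0): 36.8.
(b) r = 11.25; between ranks 11 (37.0) and 12 (40.4): 37.85.
|36.8 − 37.85| = 1.05.

1.05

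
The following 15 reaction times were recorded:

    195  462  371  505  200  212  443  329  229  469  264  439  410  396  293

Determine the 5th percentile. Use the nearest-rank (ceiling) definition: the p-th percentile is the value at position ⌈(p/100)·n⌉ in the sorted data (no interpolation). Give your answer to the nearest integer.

Sorted: 195, 200, 212, 229, 264, 293, 329, 371, 396, 410, 439, 443, 462, 469, 505.
n = 15.
Position = ⌈5/100 · 15⌉ = ⌈0.75⌉ = 1.
The value at rank 1 is 195.

195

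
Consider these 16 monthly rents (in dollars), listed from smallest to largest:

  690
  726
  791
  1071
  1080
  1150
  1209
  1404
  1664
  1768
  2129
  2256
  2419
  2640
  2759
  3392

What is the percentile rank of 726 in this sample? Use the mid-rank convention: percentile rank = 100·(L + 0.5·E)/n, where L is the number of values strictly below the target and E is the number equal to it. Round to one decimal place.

9.4

Count below 726: L = 1; count equal: E = 1; n = 16.
Percentile rank = 100·(1 + 0.5·1)/16 = 100·1.5/16 = 9.375.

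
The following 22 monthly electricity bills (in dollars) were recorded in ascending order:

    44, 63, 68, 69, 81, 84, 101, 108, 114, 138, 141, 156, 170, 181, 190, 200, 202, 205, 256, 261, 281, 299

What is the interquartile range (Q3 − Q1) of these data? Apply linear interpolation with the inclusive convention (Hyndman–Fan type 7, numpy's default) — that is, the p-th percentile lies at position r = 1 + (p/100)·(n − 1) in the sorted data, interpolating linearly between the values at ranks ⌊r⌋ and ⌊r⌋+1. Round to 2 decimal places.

113.25

n = 22.
P25: r = 6.25; ranks 6–7 are 84, 101; interpolating gives 88.25.
P75: r = 16.75; ranks 16–17 are 200, 202; interpolating gives 201.5.
Difference: 201.5 − 88.25 = 113.25.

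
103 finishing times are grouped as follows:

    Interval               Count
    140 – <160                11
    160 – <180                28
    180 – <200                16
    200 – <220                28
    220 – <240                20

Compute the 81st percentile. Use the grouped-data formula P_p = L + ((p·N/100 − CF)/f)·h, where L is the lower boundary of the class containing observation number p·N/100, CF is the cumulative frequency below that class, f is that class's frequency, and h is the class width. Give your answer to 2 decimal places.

220.43

N = 103; target position k = 81/100 · 103 = 83.43.
Cumulative frequencies: 11, 39, 55, 83, 103.
Observation 83.43 falls in the class 220 – <240.
L = 220, CF = 83, f = 20, h = 20.
P81 = 220 + ((83.43 − 83)/20)·20 = 220 + 0.43 = 220.43.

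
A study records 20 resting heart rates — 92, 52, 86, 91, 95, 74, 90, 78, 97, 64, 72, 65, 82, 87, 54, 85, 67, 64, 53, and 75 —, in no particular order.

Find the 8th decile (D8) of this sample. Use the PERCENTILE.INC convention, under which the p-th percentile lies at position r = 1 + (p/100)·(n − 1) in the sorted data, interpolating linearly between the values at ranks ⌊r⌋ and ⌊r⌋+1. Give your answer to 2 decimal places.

90.20

Sorted: 52, 53, 54, 64, 64, 65, 67, 72, 74, 75, 78, 82, 85, 86, 87, 90, 91, 92, 95, 97.
n = 20.
r = 1 + (80/100)·(20 − 1) = 1 + 15.2 = 16.2.
Rank 16 is 90 and rank 17 is 91.
Interpolate: 90 + 0.2·(91 − 90) = 90 + 0.2·1 = 90.2.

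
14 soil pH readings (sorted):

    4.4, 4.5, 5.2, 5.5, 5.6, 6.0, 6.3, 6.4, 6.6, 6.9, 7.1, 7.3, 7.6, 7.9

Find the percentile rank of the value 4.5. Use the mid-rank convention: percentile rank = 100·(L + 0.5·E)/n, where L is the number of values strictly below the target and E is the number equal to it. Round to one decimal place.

Count below 4.5: L = 1; count equal: E = 1; n = 14.
Percentile rank = 100·(1 + 0.5·1)/14 = 100·1.5/14 = 10.71.

10.7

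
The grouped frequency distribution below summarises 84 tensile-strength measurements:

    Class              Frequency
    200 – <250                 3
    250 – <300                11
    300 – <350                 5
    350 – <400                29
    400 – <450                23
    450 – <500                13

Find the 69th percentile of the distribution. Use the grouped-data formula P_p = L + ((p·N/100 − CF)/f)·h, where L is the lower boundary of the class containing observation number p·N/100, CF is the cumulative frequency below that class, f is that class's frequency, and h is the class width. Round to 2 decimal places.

421.65

N = 84; target position k = 69/100 · 84 = 57.96.
Cumulative frequencies: 3, 14, 19, 48, 71, 84.
Observation 57.96 falls in the class 400 – <450.
L = 400, CF = 48, f = 23, h = 50.
P69 = 400 + ((57.96 − 48)/23)·50 = 400 + 21.6522 = 421.652.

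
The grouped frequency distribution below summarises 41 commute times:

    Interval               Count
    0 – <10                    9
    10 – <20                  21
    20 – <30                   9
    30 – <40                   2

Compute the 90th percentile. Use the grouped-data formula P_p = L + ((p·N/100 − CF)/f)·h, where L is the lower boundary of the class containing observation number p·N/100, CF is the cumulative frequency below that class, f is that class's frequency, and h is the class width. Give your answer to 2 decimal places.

N = 41; target position k = 90/100 · 41 = 36.9.
Cumulative frequencies: 9, 30, 39, 41.
Observation 36.9 falls in the class 20 – <30.
L = 20, CF = 30, f = 9, h = 10.
P90 = 20 + ((36.9 − 30)/9)·10 = 20 + 7.66667 = 27.6667.

27.67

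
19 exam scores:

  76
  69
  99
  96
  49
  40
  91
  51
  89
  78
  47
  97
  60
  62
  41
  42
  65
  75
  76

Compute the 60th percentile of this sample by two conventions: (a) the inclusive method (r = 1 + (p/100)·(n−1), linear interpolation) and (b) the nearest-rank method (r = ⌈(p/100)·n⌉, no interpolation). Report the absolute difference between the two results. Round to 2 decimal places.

Sorted: 40, 41, 42, 47, 49, 51, 60, 62, 65, 69, 75, 76, 76, 78, 89, 91, 96, 97, 99.
n = 19.
(a) r = 11.8; between ranks 11 (75) and 12 (76): 75.8.
(b) the nearest-rank method: rank 12 → 76.
|75.8 − 76| = 0.2.

0.20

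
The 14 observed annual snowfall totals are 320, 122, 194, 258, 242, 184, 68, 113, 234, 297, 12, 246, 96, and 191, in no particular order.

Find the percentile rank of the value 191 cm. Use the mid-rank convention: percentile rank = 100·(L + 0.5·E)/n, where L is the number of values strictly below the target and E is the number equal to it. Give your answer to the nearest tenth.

Sorted: 12, 68, 96, 113, 122, 184, 191, 194, 234, 242, 246, 258, 297, 320.
Count below 191: L = 6; count equal: E = 1; n = 14.
Percentile rank = 100·(6 + 0.5·1)/14 = 100·6.5/14 = 46.43.

46.4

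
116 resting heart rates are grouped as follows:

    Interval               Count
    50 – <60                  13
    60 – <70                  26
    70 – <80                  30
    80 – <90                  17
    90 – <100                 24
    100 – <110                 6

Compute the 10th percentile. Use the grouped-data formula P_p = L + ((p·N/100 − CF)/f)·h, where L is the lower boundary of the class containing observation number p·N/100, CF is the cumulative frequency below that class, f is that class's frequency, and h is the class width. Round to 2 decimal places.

58.92

N = 116; target position k = 10/100 · 116 = 11.6.
Cumulative frequencies: 13, 39, 69, 86, 110, 116.
Observation 11.6 falls in the class 50 – <60.
L = 50, CF = 0, f = 13, h = 10.
P10 = 50 + ((11.6 − 0)/13)·10 = 50 + 8.92308 = 58.9231.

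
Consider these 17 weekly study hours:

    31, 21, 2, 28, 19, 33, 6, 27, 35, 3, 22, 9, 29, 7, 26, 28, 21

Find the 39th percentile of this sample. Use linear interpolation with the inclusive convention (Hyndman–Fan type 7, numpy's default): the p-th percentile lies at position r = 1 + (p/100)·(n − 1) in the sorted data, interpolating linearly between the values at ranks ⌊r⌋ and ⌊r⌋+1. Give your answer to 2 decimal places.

Sorted: 2, 3, 6, 7, 9, 19, 21, 21, 22, 26, 27, 28, 28, 29, 31, 33, 35.
n = 17.
r = 1 + (39/100)·(17 − 1) = 1 + 6.24 = 7.24.
Rank 7 is 21 and rank 8 is 21.
Interpolate: 21 + 0.24·(21 − 21) = 21 + 0.24·0 = 21.

21.00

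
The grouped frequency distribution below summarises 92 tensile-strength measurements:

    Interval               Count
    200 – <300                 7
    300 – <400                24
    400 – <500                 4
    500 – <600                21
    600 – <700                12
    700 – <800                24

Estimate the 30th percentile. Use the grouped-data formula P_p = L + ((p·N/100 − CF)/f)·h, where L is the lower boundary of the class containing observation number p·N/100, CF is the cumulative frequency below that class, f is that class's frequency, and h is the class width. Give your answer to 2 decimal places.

385.83

N = 92; target position k = 30/100 · 92 = 27.6.
Cumulative frequencies: 7, 31, 35, 56, 68, 92.
Observation 27.6 falls in the class 300 – <400.
L = 300, CF = 7, f = 24, h = 100.
P30 = 300 + ((27.6 − 7)/24)·100 = 300 + 85.8333 = 385.833.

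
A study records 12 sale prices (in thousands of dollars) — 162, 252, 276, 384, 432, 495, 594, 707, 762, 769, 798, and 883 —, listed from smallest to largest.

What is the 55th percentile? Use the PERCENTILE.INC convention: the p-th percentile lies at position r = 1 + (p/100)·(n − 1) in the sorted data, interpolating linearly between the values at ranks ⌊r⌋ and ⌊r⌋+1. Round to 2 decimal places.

n = 12.
r = 1 + (55/100)·(12 − 1) = 1 + 6.05 = 7.05.
Rank 7 is 594 and rank 8 is 707.
Interpolate: 594 + 0.05·(707 − 594) = 594 + 0.05·113 = 599.65.

599.65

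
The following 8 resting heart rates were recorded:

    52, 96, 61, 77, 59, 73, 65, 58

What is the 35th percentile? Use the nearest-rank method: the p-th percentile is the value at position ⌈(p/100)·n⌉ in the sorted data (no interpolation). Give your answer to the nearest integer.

Sorted: 52, 58, 59, 61, 65, 73, 77, 96.
n = 8.
Position = ⌈35/100 · 8⌉ = ⌈2.8⌉ = 3.
The value at rank 3 is 59.

59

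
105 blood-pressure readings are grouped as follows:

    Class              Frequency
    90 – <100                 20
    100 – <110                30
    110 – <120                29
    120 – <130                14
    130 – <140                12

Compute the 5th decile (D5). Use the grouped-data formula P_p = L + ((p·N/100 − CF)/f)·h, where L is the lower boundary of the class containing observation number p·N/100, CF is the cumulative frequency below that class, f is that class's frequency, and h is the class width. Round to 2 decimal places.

N = 105; target position k = 50/100 · 105 = 52.5.
Cumulative frequencies: 20, 50, 79, 93, 105.
Observation 52.5 falls in the class 110 – <120.
L = 110, CF = 50, f = 29, h = 10.
P50 = 110 + ((52.5 − 50)/29)·10 = 110 + 0.862069 = 110.862.

110.86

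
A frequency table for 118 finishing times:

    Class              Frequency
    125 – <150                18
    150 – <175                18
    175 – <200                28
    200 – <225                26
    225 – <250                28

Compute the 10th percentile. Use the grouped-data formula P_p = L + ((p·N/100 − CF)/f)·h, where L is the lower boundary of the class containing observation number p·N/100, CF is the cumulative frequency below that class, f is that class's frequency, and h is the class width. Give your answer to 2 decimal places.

N = 118; target position k = 10/100 · 118 = 11.8.
Cumulative frequencies: 18, 36, 64, 90, 118.
Observation 11.8 falls in the class 125 – <150.
L = 125, CF = 0, f = 18, h = 25.
P10 = 125 + ((11.8 − 0)/18)·25 = 125 + 16.3889 = 141.389.

141.39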